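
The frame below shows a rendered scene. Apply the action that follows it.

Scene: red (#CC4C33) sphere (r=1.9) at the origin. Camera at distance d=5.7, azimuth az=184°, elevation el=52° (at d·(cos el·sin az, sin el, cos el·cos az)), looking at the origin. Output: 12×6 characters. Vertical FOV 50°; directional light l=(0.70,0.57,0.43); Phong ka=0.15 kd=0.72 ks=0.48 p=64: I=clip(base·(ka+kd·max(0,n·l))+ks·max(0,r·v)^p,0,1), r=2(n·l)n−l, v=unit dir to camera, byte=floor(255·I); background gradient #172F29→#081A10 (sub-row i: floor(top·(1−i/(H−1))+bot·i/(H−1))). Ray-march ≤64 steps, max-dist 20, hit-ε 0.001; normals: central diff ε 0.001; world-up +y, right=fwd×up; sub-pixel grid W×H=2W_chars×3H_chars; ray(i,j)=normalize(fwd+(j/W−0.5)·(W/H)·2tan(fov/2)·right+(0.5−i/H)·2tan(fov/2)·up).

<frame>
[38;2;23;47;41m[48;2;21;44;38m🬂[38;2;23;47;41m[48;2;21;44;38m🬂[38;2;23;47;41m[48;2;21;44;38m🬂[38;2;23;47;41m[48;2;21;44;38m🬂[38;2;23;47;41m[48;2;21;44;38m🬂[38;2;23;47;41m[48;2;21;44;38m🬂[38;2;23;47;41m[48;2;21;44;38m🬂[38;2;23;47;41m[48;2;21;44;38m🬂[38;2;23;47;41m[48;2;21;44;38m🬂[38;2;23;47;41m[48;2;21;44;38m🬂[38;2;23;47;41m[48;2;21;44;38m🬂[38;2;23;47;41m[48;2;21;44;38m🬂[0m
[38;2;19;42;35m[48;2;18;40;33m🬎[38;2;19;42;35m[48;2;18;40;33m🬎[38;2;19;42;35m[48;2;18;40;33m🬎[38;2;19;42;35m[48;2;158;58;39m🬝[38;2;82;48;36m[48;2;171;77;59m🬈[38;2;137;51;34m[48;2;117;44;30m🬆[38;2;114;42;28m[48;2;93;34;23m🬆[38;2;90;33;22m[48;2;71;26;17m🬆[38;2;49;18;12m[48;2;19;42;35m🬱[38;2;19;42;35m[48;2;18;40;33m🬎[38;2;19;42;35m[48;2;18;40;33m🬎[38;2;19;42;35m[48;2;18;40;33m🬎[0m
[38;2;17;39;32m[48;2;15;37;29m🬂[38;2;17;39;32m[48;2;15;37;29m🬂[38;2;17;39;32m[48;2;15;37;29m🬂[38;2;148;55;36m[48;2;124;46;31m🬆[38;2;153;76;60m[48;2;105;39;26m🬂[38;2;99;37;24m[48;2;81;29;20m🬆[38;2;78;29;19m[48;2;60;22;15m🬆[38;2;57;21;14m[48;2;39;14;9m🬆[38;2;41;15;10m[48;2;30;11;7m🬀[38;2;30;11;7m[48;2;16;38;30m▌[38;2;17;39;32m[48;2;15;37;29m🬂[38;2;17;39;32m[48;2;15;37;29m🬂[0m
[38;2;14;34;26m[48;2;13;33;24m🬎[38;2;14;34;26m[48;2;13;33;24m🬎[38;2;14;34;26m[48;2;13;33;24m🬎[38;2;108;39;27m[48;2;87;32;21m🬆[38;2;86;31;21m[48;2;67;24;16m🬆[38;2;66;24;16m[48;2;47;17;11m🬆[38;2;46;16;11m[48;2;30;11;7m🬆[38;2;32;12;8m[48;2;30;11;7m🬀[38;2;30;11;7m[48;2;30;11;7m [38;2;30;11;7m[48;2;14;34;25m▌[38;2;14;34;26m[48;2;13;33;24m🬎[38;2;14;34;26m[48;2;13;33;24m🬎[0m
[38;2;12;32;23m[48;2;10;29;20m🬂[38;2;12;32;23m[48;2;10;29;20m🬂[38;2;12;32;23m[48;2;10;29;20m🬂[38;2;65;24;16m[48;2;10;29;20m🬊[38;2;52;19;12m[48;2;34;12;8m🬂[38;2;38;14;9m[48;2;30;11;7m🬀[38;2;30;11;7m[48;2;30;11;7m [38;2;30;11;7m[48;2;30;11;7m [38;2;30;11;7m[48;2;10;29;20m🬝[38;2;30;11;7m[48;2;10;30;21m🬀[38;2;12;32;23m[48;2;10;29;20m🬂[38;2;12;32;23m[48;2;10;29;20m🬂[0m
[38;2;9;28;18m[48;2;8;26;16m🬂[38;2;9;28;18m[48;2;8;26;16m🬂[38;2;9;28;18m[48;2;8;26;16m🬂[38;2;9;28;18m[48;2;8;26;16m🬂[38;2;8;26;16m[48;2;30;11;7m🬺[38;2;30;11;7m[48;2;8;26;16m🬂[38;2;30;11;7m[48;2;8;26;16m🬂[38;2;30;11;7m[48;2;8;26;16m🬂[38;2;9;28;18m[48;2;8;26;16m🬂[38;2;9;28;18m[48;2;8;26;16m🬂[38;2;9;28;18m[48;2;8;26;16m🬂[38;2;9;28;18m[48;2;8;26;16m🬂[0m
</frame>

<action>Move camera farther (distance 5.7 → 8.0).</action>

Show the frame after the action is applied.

<frame>
[38;2;23;47;41m[48;2;21;44;38m🬂[38;2;23;47;41m[48;2;21;44;38m🬂[38;2;23;47;41m[48;2;21;44;38m🬂[38;2;23;47;41m[48;2;21;44;38m🬂[38;2;23;47;41m[48;2;21;44;38m🬂[38;2;23;47;41m[48;2;21;44;38m🬂[38;2;23;47;41m[48;2;21;44;38m🬂[38;2;23;47;41m[48;2;21;44;38m🬂[38;2;23;47;41m[48;2;21;44;38m🬂[38;2;23;47;41m[48;2;21;44;38m🬂[38;2;23;47;41m[48;2;21;44;38m🬂[38;2;23;47;41m[48;2;21;44;38m🬂[0m
[38;2;19;42;35m[48;2;18;40;33m🬎[38;2;19;42;35m[48;2;18;40;33m🬎[38;2;19;42;35m[48;2;18;40;33m🬎[38;2;19;42;35m[48;2;18;40;33m🬎[38;2;19;42;35m[48;2;18;40;33m🬎[38;2;19;42;35m[48;2;151;56;37m🬎[38;2;19;42;35m[48;2;115;42;28m🬎[38;2;86;32;21m[48;2;19;42;35m🬏[38;2;19;42;35m[48;2;18;40;33m🬎[38;2;19;42;35m[48;2;18;40;33m🬎[38;2;19;42;35m[48;2;18;40;33m🬎[38;2;19;42;35m[48;2;18;40;33m🬎[0m
[38;2;17;39;32m[48;2;15;37;29m🬂[38;2;17;39;32m[48;2;15;37;29m🬂[38;2;17;39;32m[48;2;15;37;29m🬂[38;2;17;39;32m[48;2;15;37;29m🬂[38;2;17;39;32m[48;2;143;54;36m🬀[38;2;149;67;51m[48;2;104;38;25m🬄[38;2;93;34;23m[48;2;65;24;15m🬆[38;2;61;22;15m[48;2;37;13;9m🬄[38;2;16;38;30m[48;2;30;11;7m🬨[38;2;17;39;32m[48;2;15;37;29m🬂[38;2;17;39;32m[48;2;15;37;29m🬂[38;2;17;39;32m[48;2;15;37;29m🬂[0m
[38;2;14;34;26m[48;2;13;33;24m🬎[38;2;14;34;26m[48;2;13;33;24m🬎[38;2;14;34;26m[48;2;13;33;24m🬎[38;2;14;34;26m[48;2;13;33;24m🬎[38;2;105;38;26m[48;2;73;27;18m🬆[38;2;73;26;18m[48;2;43;15;10m🬆[38;2;53;19;13m[48;2;32;11;7m🬀[38;2;30;11;7m[48;2;30;11;7m [38;2;30;11;7m[48;2;14;34;25m▌[38;2;14;34;26m[48;2;13;33;24m🬎[38;2;14;34;26m[48;2;13;33;24m🬎[38;2;14;34;26m[48;2;13;33;24m🬎[0m
[38;2;12;32;23m[48;2;10;29;20m🬂[38;2;12;32;23m[48;2;10;29;20m🬂[38;2;12;32;23m[48;2;10;29;20m🬂[38;2;12;32;23m[48;2;10;29;20m🬂[38;2;10;30;21m[48;2;39;14;9m🬺[38;2;30;11;7m[48;2;10;29;20m🬎[38;2;30;11;7m[48;2;10;29;20m🬎[38;2;30;11;7m[48;2;10;29;20m🬆[38;2;12;32;23m[48;2;10;29;20m🬂[38;2;12;32;23m[48;2;10;29;20m🬂[38;2;12;32;23m[48;2;10;29;20m🬂[38;2;12;32;23m[48;2;10;29;20m🬂[0m
[38;2;9;28;18m[48;2;8;26;16m🬂[38;2;9;28;18m[48;2;8;26;16m🬂[38;2;9;28;18m[48;2;8;26;16m🬂[38;2;9;28;18m[48;2;8;26;16m🬂[38;2;9;28;18m[48;2;8;26;16m🬂[38;2;9;28;18m[48;2;8;26;16m🬂[38;2;9;28;18m[48;2;8;26;16m🬂[38;2;9;28;18m[48;2;8;26;16m🬂[38;2;9;28;18m[48;2;8;26;16m🬂[38;2;9;28;18m[48;2;8;26;16m🬂[38;2;9;28;18m[48;2;8;26;16m🬂[38;2;9;28;18m[48;2;8;26;16m🬂[0m
</frame>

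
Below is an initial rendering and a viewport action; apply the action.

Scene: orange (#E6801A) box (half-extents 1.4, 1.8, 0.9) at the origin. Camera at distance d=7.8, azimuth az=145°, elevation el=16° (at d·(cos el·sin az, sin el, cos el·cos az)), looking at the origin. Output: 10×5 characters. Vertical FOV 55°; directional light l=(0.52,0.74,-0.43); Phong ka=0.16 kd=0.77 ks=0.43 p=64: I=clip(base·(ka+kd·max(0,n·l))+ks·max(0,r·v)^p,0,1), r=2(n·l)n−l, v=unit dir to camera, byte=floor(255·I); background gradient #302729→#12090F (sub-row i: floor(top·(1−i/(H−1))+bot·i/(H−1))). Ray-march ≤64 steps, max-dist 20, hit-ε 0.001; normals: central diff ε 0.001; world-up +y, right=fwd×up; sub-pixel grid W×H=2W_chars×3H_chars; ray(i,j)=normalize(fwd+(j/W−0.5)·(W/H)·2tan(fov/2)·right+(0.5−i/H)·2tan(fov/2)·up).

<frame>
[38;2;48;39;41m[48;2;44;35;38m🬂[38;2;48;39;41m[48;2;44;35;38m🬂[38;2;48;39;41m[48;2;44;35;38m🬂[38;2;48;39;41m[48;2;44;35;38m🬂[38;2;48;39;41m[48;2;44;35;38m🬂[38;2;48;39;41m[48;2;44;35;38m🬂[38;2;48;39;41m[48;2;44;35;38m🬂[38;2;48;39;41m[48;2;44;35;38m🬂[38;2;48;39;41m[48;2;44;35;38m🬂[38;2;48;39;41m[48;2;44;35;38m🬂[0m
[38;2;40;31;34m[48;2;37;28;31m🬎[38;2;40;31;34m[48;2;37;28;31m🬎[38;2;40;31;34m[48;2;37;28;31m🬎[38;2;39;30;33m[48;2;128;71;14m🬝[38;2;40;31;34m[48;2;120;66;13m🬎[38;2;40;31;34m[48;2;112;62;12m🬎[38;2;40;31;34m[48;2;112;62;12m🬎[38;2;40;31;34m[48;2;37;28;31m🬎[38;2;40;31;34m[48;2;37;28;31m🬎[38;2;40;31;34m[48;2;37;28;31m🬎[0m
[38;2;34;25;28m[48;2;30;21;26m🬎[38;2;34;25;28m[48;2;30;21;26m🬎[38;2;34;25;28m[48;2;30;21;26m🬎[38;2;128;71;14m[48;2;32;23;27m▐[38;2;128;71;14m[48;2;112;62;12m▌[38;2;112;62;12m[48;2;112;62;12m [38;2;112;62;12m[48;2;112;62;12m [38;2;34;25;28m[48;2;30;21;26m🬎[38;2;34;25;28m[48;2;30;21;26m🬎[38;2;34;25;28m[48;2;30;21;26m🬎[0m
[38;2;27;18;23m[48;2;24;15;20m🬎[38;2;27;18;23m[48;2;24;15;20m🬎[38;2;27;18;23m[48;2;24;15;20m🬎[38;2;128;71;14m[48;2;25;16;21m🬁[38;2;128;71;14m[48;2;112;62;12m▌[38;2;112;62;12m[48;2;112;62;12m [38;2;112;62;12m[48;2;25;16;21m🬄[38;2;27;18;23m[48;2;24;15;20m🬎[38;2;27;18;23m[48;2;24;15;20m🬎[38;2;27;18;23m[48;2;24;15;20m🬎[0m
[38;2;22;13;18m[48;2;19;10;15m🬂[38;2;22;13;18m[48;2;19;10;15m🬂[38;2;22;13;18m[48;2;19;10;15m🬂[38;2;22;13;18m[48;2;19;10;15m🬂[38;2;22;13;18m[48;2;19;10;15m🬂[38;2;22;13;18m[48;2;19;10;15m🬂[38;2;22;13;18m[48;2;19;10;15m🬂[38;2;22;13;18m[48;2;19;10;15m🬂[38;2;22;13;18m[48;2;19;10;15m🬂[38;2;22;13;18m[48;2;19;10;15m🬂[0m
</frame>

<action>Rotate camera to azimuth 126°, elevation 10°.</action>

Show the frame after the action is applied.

<frame>
[38;2;48;39;41m[48;2;44;35;38m🬂[38;2;48;39;41m[48;2;44;35;38m🬂[38;2;48;39;41m[48;2;44;35;38m🬂[38;2;48;39;41m[48;2;44;35;38m🬂[38;2;48;39;41m[48;2;44;35;38m🬂[38;2;48;39;41m[48;2;44;35;38m🬂[38;2;48;39;41m[48;2;44;35;38m🬂[38;2;48;39;41m[48;2;44;35;38m🬂[38;2;48;39;41m[48;2;44;35;38m🬂[38;2;48;39;41m[48;2;44;35;38m🬂[0m
[38;2;40;31;34m[48;2;37;28;31m🬎[38;2;40;31;34m[48;2;37;28;31m🬎[38;2;40;31;34m[48;2;37;28;31m🬎[38;2;159;88;17m[48;2;39;30;33m🬦[38;2;41;32;35m[48;2;128;71;14m🬂[38;2;41;32;35m[48;2;112;62;12m🬂[38;2;112;62;12m[48;2;39;30;33m🬏[38;2;40;31;34m[48;2;37;28;31m🬎[38;2;40;31;34m[48;2;37;28;31m🬎[38;2;40;31;34m[48;2;37;28;31m🬎[0m
[38;2;34;25;28m[48;2;30;21;26m🬎[38;2;34;25;28m[48;2;30;21;26m🬎[38;2;34;25;28m[48;2;30;21;26m🬎[38;2;128;71;14m[48;2;32;23;27m▐[38;2;128;71;14m[48;2;128;71;14m [38;2;112;62;12m[48;2;112;62;12m [38;2;112;62;12m[48;2;32;23;27m▌[38;2;34;25;28m[48;2;30;21;26m🬎[38;2;34;25;28m[48;2;30;21;26m🬎[38;2;34;25;28m[48;2;30;21;26m🬎[0m
[38;2;27;18;23m[48;2;24;15;20m🬎[38;2;27;18;23m[48;2;24;15;20m🬎[38;2;27;18;23m[48;2;24;15;20m🬎[38;2;128;71;14m[48;2;25;16;21m🬉[38;2;128;71;14m[48;2;128;71;14m [38;2;112;62;12m[48;2;112;62;12m [38;2;112;62;12m[48;2;25;16;21m🬄[38;2;27;18;23m[48;2;24;15;20m🬎[38;2;27;18;23m[48;2;24;15;20m🬎[38;2;27;18;23m[48;2;24;15;20m🬎[0m
[38;2;22;13;18m[48;2;19;10;15m🬂[38;2;22;13;18m[48;2;19;10;15m🬂[38;2;22;13;18m[48;2;19;10;15m🬂[38;2;22;13;18m[48;2;19;10;15m🬂[38;2;22;13;18m[48;2;19;10;15m🬂[38;2;22;13;18m[48;2;19;10;15m🬂[38;2;22;13;18m[48;2;19;10;15m🬂[38;2;22;13;18m[48;2;19;10;15m🬂[38;2;22;13;18m[48;2;19;10;15m🬂[38;2;22;13;18m[48;2;19;10;15m🬂[0m
</frame>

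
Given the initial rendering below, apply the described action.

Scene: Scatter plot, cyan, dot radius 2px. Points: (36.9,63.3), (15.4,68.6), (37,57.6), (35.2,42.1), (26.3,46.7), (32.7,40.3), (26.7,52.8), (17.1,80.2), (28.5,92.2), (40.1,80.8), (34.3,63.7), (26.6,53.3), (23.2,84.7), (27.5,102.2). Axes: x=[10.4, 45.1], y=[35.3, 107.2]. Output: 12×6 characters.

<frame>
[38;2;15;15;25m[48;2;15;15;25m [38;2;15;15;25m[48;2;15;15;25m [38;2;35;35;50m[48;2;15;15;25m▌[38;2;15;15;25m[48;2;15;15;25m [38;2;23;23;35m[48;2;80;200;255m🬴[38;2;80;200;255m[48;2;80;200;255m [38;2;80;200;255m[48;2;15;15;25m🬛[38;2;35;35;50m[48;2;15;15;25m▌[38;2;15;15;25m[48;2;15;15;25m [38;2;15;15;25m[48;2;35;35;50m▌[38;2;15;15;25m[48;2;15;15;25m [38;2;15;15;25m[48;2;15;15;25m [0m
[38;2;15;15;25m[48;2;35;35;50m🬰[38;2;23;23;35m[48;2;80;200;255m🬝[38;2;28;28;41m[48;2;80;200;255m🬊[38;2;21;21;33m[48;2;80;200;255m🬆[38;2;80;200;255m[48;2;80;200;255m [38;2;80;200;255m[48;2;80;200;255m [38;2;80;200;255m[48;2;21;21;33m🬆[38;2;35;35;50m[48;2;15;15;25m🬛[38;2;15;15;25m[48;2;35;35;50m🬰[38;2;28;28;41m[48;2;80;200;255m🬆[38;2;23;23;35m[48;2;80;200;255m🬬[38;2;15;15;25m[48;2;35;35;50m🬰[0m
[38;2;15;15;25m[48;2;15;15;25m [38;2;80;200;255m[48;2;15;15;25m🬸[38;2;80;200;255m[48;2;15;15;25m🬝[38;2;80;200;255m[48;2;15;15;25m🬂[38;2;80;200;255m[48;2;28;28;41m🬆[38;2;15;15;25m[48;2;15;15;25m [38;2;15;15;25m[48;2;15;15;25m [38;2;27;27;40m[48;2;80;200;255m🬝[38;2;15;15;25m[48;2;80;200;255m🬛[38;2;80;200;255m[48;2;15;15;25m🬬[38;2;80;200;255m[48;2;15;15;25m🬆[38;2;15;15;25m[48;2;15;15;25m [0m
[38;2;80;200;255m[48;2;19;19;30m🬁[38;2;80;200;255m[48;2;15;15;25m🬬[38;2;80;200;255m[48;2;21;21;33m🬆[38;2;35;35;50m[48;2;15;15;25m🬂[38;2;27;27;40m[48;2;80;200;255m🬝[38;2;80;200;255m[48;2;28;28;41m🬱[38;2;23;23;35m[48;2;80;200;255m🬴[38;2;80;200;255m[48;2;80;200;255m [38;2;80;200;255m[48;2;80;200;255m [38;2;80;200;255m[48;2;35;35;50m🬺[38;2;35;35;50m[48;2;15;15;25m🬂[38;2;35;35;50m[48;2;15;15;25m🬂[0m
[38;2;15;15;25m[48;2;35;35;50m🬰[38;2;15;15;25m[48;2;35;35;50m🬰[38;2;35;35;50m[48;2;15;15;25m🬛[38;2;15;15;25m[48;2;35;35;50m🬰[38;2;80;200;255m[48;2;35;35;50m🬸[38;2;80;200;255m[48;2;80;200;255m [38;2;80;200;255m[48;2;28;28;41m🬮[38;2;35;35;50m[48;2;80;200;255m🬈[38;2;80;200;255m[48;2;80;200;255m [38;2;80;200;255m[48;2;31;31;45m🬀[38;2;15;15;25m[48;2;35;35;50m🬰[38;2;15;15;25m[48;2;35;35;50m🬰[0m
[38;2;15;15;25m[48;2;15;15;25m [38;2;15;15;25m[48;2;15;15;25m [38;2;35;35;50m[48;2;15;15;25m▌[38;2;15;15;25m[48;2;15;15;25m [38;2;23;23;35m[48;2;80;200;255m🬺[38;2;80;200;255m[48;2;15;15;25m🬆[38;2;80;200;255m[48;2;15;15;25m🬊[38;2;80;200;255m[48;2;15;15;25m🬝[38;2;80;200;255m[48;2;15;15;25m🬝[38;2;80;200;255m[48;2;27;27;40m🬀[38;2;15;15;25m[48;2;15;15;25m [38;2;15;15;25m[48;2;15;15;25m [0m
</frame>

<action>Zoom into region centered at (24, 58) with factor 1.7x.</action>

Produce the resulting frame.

<frame>
[38;2;15;15;25m[48;2;80;200;255m🬛[38;2;80;200;255m[48;2;15;15;25m🬬[38;2;80;200;255m[48;2;21;21;33m🬆[38;2;15;15;25m[48;2;15;15;25m [38;2;15;15;25m[48;2;35;35;50m▌[38;2;15;15;25m[48;2;15;15;25m [38;2;15;15;25m[48;2;15;15;25m [38;2;35;35;50m[48;2;15;15;25m▌[38;2;15;15;25m[48;2;15;15;25m [38;2;15;15;25m[48;2;35;35;50m▌[38;2;15;15;25m[48;2;15;15;25m [38;2;15;15;25m[48;2;15;15;25m [0m
[38;2;80;200;255m[48;2;80;200;255m [38;2;80;200;255m[48;2;15;15;25m🬛[38;2;35;35;50m[48;2;15;15;25m🬛[38;2;15;15;25m[48;2;35;35;50m🬰[38;2;15;15;25m[48;2;35;35;50m🬐[38;2;15;15;25m[48;2;35;35;50m🬰[38;2;15;15;25m[48;2;35;35;50m🬰[38;2;35;35;50m[48;2;15;15;25m🬛[38;2;15;15;25m[48;2;35;35;50m🬰[38;2;15;15;25m[48;2;35;35;50m🬐[38;2;15;15;25m[48;2;35;35;50m🬰[38;2;21;21;33m[48;2;80;200;255m🬆[0m
[38;2;15;15;25m[48;2;80;200;255m🬺[38;2;15;15;25m[48;2;15;15;25m [38;2;35;35;50m[48;2;15;15;25m▌[38;2;15;15;25m[48;2;15;15;25m [38;2;15;15;25m[48;2;35;35;50m▌[38;2;15;15;25m[48;2;15;15;25m [38;2;15;15;25m[48;2;15;15;25m [38;2;23;23;35m[48;2;80;200;255m🬬[38;2;15;15;25m[48;2;15;15;25m [38;2;15;15;25m[48;2;35;35;50m▌[38;2;15;15;25m[48;2;80;200;255m🬺[38;2;80;200;255m[48;2;15;15;25m🬬[0m
[38;2;35;35;50m[48;2;15;15;25m🬂[38;2;35;35;50m[48;2;15;15;25m🬂[38;2;35;35;50m[48;2;15;15;25m🬕[38;2;35;35;50m[48;2;15;15;25m🬂[38;2;35;35;50m[48;2;15;15;25m🬨[38;2;35;35;50m[48;2;15;15;25m🬂[38;2;80;200;255m[48;2;25;25;37m🬫[38;2;80;200;255m[48;2;80;200;255m [38;2;80;200;255m[48;2;23;23;35m🬃[38;2;35;35;50m[48;2;15;15;25m🬨[38;2;35;35;50m[48;2;15;15;25m🬂[38;2;35;35;50m[48;2;15;15;25m🬂[0m
[38;2;15;15;25m[48;2;35;35;50m🬰[38;2;15;15;25m[48;2;35;35;50m🬰[38;2;35;35;50m[48;2;15;15;25m🬛[38;2;15;15;25m[48;2;35;35;50m🬰[38;2;15;15;25m[48;2;35;35;50m🬐[38;2;15;15;25m[48;2;35;35;50m🬰[38;2;15;15;25m[48;2;80;200;255m🬐[38;2;80;200;255m[48;2;80;200;255m [38;2;19;19;30m[48;2;80;200;255m🬸[38;2;15;15;25m[48;2;35;35;50m🬐[38;2;21;21;33m[48;2;80;200;255m🬆[38;2;23;23;35m[48;2;80;200;255m🬬[0m
[38;2;15;15;25m[48;2;15;15;25m [38;2;15;15;25m[48;2;15;15;25m [38;2;35;35;50m[48;2;15;15;25m▌[38;2;15;15;25m[48;2;15;15;25m [38;2;15;15;25m[48;2;35;35;50m▌[38;2;15;15;25m[48;2;15;15;25m [38;2;15;15;25m[48;2;15;15;25m [38;2;80;200;255m[48;2;23;23;35m🬀[38;2;15;15;25m[48;2;15;15;25m [38;2;23;23;35m[48;2;80;200;255m🬺[38;2;80;200;255m[48;2;15;15;25m🬬[38;2;80;200;255m[48;2;15;15;25m🬆[0m
</frame>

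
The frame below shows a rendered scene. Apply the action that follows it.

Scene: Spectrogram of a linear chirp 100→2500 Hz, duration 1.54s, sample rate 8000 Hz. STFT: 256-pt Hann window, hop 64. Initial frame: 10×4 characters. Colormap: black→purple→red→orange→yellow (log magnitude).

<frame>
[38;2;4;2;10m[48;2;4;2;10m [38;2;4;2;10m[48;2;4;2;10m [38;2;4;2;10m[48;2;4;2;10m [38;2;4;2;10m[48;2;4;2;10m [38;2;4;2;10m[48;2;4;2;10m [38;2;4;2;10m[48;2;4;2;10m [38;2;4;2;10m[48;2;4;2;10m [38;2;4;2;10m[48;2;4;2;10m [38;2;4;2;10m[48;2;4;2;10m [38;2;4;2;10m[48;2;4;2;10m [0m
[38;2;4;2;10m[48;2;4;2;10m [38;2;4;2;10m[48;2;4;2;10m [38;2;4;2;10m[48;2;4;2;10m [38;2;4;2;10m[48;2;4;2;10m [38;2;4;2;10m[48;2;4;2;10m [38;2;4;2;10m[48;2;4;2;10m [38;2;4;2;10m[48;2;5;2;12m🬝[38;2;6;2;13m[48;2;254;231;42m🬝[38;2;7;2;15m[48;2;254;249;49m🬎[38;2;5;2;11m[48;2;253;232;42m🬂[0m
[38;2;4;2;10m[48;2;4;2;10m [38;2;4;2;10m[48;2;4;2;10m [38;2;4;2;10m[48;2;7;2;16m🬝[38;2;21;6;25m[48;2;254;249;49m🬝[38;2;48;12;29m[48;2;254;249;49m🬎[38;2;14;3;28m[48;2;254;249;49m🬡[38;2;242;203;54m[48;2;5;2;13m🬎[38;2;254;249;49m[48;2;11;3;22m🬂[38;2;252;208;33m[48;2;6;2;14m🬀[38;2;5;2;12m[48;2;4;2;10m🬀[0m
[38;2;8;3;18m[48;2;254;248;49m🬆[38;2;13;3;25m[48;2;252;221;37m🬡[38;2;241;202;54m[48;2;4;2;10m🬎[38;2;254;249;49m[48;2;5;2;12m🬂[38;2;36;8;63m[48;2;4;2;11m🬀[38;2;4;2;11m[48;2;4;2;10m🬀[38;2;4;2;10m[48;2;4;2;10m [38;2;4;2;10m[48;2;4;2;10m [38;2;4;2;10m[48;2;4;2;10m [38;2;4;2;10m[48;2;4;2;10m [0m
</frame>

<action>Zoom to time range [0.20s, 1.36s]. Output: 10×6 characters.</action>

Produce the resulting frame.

<frame>
[38;2;4;2;10m[48;2;4;2;10m [38;2;4;2;10m[48;2;4;2;10m [38;2;4;2;10m[48;2;4;2;10m [38;2;4;2;10m[48;2;4;2;10m [38;2;4;2;10m[48;2;4;2;10m [38;2;4;2;10m[48;2;4;2;10m [38;2;4;2;10m[48;2;4;2;10m [38;2;4;2;10m[48;2;4;2;10m [38;2;4;2;10m[48;2;4;2;10m [38;2;4;2;10m[48;2;4;2;10m [0m
[38;2;4;2;10m[48;2;4;2;10m [38;2;4;2;10m[48;2;4;2;10m [38;2;4;2;10m[48;2;4;2;10m [38;2;4;2;10m[48;2;4;2;10m [38;2;4;2;10m[48;2;4;2;10m [38;2;4;2;10m[48;2;4;2;10m [38;2;4;2;10m[48;2;4;2;10m [38;2;4;2;10m[48;2;4;2;10m [38;2;4;2;10m[48;2;4;2;10m [38;2;4;2;10m[48;2;4;2;10m [0m
[38;2;4;2;10m[48;2;4;2;10m [38;2;4;2;10m[48;2;4;2;10m [38;2;4;2;10m[48;2;4;2;10m [38;2;4;2;10m[48;2;4;2;10m [38;2;4;2;10m[48;2;4;2;10m [38;2;4;2;10m[48;2;4;2;10m [38;2;4;2;10m[48;2;4;2;10m [38;2;4;2;10m[48;2;8;2;17m🬝[38;2;10;3;20m[48;2;254;248;49m🬝[38;2;37;10;31m[48;2;254;249;49m🬎[0m
[38;2;4;2;10m[48;2;4;2;10m [38;2;4;2;10m[48;2;4;2;10m [38;2;4;2;10m[48;2;4;2;10m [38;2;4;2;10m[48;2;6;2;13m🬝[38;2;6;2;14m[48;2;228;109;39m🬝[38;2;13;3;25m[48;2;254;249;49m🬎[38;2;10;3;21m[48;2;252;224;39m🬂[38;2;246;212;47m[48;2;10;3;21m🬎[38;2;254;249;49m[48;2;18;4;32m🬂[38;2;250;156;11m[48;2;6;2;14m🬀[0m
[38;2;5;2;12m[48;2;39;9;69m🬝[38;2;7;2;15m[48;2;254;249;49m🬎[38;2;7;2;15m[48;2;248;215;45m🬂[38;2;254;249;49m[48;2;31;7;56m🬍[38;2;251;214;37m[48;2;8;2;17m🬆[38;2;254;249;49m[48;2;13;3;26m🬀[38;2;10;3;20m[48;2;4;2;10m🬀[38;2;4;2;11m[48;2;4;2;10m🬀[38;2;4;2;10m[48;2;4;2;10m [38;2;4;2;10m[48;2;4;2;10m [0m
[38;2;254;249;49m[48;2;18;4;34m🬆[38;2;248;193;34m[48;2;5;2;13m🬂[38;2;15;4;28m[48;2;4;2;10m🬀[38;2;4;2;11m[48;2;4;2;10m🬀[38;2;4;2;10m[48;2;4;2;10m [38;2;4;2;10m[48;2;4;2;10m [38;2;4;2;10m[48;2;4;2;10m [38;2;4;2;10m[48;2;4;2;10m [38;2;4;2;10m[48;2;4;2;10m [38;2;4;2;10m[48;2;4;2;10m [0m
</frame>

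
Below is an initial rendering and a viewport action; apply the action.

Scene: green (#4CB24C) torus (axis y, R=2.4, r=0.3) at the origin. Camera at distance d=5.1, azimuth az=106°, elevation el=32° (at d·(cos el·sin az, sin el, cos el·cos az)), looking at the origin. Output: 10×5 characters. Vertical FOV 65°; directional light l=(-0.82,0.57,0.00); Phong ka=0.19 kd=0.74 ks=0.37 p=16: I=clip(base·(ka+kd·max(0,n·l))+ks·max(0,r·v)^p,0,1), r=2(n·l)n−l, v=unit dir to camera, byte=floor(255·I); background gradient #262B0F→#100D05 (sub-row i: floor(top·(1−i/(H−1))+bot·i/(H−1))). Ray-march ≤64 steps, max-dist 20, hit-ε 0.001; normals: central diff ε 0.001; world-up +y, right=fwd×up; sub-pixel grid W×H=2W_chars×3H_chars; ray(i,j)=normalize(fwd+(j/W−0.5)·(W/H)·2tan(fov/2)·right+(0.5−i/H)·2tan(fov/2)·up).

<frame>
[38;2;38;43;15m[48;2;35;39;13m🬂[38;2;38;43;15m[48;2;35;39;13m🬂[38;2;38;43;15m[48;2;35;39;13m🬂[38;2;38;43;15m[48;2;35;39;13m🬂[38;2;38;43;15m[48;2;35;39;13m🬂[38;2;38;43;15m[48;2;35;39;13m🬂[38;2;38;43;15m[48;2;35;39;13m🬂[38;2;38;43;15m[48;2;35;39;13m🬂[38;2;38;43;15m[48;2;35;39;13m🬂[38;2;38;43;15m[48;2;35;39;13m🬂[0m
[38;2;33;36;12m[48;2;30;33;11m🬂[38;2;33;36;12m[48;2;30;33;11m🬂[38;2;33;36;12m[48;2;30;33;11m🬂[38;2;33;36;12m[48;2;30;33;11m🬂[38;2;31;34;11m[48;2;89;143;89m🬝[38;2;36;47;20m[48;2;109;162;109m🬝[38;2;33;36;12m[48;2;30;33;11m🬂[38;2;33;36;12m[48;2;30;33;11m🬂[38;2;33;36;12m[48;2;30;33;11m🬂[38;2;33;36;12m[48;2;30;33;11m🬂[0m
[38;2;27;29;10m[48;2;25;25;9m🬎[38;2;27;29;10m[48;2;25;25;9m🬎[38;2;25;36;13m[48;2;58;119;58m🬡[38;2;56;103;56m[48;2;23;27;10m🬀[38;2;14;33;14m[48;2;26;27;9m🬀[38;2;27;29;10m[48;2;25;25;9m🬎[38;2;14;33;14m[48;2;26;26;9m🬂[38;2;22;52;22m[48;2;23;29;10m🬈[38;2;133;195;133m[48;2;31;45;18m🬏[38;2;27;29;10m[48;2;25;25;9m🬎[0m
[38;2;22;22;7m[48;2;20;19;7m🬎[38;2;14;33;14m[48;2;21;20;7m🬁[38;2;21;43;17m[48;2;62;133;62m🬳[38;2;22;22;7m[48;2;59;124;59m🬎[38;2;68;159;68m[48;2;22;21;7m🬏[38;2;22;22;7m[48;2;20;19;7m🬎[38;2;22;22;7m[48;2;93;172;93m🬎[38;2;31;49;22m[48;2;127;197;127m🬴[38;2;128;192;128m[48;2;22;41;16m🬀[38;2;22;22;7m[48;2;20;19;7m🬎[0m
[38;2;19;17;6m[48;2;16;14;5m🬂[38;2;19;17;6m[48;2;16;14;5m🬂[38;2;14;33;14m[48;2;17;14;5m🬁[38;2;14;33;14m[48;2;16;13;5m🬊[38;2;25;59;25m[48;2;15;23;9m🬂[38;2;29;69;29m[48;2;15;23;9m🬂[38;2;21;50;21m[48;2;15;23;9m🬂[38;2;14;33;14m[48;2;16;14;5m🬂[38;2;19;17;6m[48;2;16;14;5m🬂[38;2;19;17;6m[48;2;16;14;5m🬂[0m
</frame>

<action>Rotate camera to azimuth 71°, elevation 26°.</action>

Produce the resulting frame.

<frame>
[38;2;38;43;15m[48;2;35;39;13m🬂[38;2;38;43;15m[48;2;35;39;13m🬂[38;2;38;43;15m[48;2;35;39;13m🬂[38;2;38;43;15m[48;2;35;39;13m🬂[38;2;38;43;15m[48;2;35;39;13m🬂[38;2;38;43;15m[48;2;35;39;13m🬂[38;2;38;43;15m[48;2;35;39;13m🬂[38;2;38;43;15m[48;2;35;39;13m🬂[38;2;38;43;15m[48;2;35;39;13m🬂[38;2;38;43;15m[48;2;35;39;13m🬂[0m
[38;2;33;36;12m[48;2;30;33;11m🬂[38;2;33;36;12m[48;2;30;33;11m🬂[38;2;33;36;12m[48;2;30;33;11m🬂[38;2;33;36;12m[48;2;30;33;11m🬂[38;2;33;36;12m[48;2;30;33;11m🬂[38;2;33;36;12m[48;2;30;33;11m🬂[38;2;33;36;12m[48;2;30;33;11m🬂[38;2;33;36;12m[48;2;30;33;11m🬂[38;2;33;36;12m[48;2;30;33;11m🬂[38;2;33;36;12m[48;2;30;33;11m🬂[0m
[38;2;27;29;10m[48;2;25;25;9m🬎[38;2;27;29;10m[48;2;25;25;9m🬎[38;2;79;144;79m[48;2;25;34;12m🬓[38;2;120;172;120m[48;2;21;28;11m🬀[38;2;14;33;14m[48;2;26;26;9m🬂[38;2;14;33;14m[48;2;26;26;9m🬂[38;2;20;48;20m[48;2;23;27;10m🬁[38;2;77;137;77m[48;2;23;28;10m🬈[38;2;51;116;51m[48;2;27;28;9m🬓[38;2;27;29;10m[48;2;25;25;9m🬎[0m
[38;2;22;22;7m[48;2;20;19;7m🬎[38;2;24;56;24m[48;2;21;20;7m🬁[38;2;79;135;79m[48;2;18;36;14m🬈[38;2;108;177;108m[48;2;22;33;13m🬃[38;2;22;22;7m[48;2;34;78;34m🬎[38;2;22;22;7m[48;2;36;83;36m🬎[38;2;22;22;7m[48;2;25;58;25m🬎[38;2;18;28;11m[48;2;47;106;47m🬰[38;2;44;103;44m[48;2;16;27;11m🬀[38;2;22;22;7m[48;2;20;19;7m🬎[0m
[38;2;19;17;6m[48;2;16;14;5m🬂[38;2;19;17;6m[48;2;16;14;5m🬂[38;2;19;17;6m[48;2;16;14;5m🬂[38;2;14;33;14m[48;2;16;14;5m🬂[38;2;14;33;14m[48;2;16;13;5m🬊[38;2;14;33;14m[48;2;16;13;5m🬎[38;2;14;33;14m[48;2;16;14;5m🬂[38;2;14;33;14m[48;2;17;14;5m🬀[38;2;19;17;6m[48;2;16;14;5m🬂[38;2;19;17;6m[48;2;16;14;5m🬂[0m
</frame>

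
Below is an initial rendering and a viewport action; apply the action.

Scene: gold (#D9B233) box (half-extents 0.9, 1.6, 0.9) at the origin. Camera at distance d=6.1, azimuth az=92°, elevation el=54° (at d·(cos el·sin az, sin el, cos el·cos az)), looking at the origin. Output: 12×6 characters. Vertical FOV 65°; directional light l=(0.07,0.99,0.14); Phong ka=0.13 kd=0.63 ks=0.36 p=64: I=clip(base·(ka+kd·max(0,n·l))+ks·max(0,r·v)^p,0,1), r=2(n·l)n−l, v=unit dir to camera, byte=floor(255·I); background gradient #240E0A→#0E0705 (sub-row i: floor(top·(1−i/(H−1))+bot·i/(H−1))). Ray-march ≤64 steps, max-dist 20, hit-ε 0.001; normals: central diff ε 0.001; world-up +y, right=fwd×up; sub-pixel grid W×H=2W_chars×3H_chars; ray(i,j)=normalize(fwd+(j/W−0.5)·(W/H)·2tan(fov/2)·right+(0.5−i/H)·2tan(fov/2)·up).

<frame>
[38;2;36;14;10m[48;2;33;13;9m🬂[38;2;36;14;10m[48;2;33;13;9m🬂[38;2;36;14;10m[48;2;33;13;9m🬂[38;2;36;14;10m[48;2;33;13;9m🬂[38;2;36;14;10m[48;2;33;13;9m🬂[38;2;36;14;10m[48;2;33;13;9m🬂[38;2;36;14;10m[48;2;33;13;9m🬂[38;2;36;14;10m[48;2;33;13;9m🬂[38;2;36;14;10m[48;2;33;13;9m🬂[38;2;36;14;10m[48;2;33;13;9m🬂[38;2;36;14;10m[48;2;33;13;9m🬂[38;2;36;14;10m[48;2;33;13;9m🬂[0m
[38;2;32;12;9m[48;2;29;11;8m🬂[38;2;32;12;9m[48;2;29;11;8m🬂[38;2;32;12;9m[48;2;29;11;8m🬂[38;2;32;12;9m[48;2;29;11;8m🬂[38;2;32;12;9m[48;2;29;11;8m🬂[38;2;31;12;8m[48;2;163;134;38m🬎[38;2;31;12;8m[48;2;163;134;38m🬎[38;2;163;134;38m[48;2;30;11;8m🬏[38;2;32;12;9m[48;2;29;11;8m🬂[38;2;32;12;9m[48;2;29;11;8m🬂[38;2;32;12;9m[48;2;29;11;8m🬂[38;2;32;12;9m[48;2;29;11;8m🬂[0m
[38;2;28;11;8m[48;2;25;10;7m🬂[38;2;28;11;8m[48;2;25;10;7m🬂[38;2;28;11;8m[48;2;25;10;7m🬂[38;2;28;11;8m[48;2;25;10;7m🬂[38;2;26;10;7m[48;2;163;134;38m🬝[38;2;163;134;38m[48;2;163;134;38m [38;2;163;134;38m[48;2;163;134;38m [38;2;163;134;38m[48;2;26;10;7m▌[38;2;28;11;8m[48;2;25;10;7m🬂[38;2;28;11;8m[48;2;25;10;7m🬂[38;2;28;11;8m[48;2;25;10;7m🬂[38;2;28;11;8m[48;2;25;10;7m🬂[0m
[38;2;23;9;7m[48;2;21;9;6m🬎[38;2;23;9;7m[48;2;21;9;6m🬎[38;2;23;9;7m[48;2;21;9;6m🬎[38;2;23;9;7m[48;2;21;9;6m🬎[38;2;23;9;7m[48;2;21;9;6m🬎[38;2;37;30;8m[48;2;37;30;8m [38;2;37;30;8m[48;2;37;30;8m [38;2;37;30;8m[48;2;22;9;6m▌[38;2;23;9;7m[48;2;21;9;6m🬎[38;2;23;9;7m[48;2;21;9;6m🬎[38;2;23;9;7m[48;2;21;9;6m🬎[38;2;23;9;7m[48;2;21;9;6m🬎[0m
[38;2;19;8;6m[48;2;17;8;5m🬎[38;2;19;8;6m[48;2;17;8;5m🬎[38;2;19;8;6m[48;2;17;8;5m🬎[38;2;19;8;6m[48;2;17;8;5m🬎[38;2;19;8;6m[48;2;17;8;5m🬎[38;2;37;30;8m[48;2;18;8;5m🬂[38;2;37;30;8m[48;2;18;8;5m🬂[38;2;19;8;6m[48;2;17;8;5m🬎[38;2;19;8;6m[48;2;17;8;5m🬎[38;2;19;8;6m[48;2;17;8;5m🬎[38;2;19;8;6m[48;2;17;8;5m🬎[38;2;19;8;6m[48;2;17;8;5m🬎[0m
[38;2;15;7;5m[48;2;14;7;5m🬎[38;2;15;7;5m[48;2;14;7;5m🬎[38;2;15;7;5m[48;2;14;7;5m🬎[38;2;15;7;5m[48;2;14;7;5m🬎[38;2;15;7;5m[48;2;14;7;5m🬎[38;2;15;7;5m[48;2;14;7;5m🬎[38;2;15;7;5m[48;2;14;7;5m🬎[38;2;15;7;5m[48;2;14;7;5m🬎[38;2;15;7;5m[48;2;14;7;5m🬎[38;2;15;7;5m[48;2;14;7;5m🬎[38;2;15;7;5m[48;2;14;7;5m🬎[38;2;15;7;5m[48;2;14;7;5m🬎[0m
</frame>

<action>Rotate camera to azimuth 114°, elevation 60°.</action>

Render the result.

<frame>
[38;2;36;14;10m[48;2;33;13;9m🬂[38;2;36;14;10m[48;2;33;13;9m🬂[38;2;36;14;10m[48;2;33;13;9m🬂[38;2;36;14;10m[48;2;33;13;9m🬂[38;2;36;14;10m[48;2;33;13;9m🬂[38;2;36;14;10m[48;2;33;13;9m🬂[38;2;36;14;10m[48;2;33;13;9m🬂[38;2;36;14;10m[48;2;33;13;9m🬂[38;2;36;14;10m[48;2;33;13;9m🬂[38;2;36;14;10m[48;2;33;13;9m🬂[38;2;36;14;10m[48;2;33;13;9m🬂[38;2;36;14;10m[48;2;33;13;9m🬂[0m
[38;2;32;12;9m[48;2;29;11;8m🬂[38;2;32;12;9m[48;2;29;11;8m🬂[38;2;32;12;9m[48;2;29;11;8m🬂[38;2;32;12;9m[48;2;29;11;8m🬂[38;2;32;12;9m[48;2;29;11;8m🬂[38;2;30;11;8m[48;2;163;134;38m🬝[38;2;31;12;8m[48;2;163;134;38m🬎[38;2;32;12;9m[48;2;29;11;8m🬂[38;2;32;12;9m[48;2;29;11;8m🬂[38;2;32;12;9m[48;2;29;11;8m🬂[38;2;32;12;9m[48;2;29;11;8m🬂[38;2;32;12;9m[48;2;29;11;8m🬂[0m
[38;2;28;11;8m[48;2;25;10;7m🬂[38;2;28;11;8m[48;2;25;10;7m🬂[38;2;28;11;8m[48;2;25;10;7m🬂[38;2;28;11;8m[48;2;25;10;7m🬂[38;2;163;134;38m[48;2;26;10;7m🬦[38;2;163;134;38m[48;2;163;134;38m [38;2;163;134;38m[48;2;163;134;38m [38;2;163;134;38m[48;2;25;10;7m🬕[38;2;28;11;8m[48;2;25;10;7m🬂[38;2;28;11;8m[48;2;25;10;7m🬂[38;2;28;11;8m[48;2;25;10;7m🬂[38;2;28;11;8m[48;2;25;10;7m🬂[0m
[38;2;23;9;7m[48;2;21;9;6m🬎[38;2;23;9;7m[48;2;21;9;6m🬎[38;2;23;9;7m[48;2;21;9;6m🬎[38;2;23;9;7m[48;2;21;9;6m🬎[38;2;37;30;8m[48;2;22;9;6m🬁[38;2;37;30;8m[48;2;37;30;8m [38;2;163;134;38m[48;2;37;30;8m🬂[38;2;28;23;6m[48;2;22;9;6m🬀[38;2;23;9;7m[48;2;21;9;6m🬎[38;2;23;9;7m[48;2;21;9;6m🬎[38;2;23;9;7m[48;2;21;9;6m🬎[38;2;23;9;7m[48;2;21;9;6m🬎[0m
[38;2;19;8;6m[48;2;17;8;5m🬎[38;2;19;8;6m[48;2;17;8;5m🬎[38;2;19;8;6m[48;2;17;8;5m🬎[38;2;19;8;6m[48;2;17;8;5m🬎[38;2;19;8;6m[48;2;17;8;5m🬎[38;2;19;8;6m[48;2;17;8;5m🬎[38;2;37;30;8m[48;2;18;8;5m🬂[38;2;19;8;6m[48;2;17;8;5m🬎[38;2;19;8;6m[48;2;17;8;5m🬎[38;2;19;8;6m[48;2;17;8;5m🬎[38;2;19;8;6m[48;2;17;8;5m🬎[38;2;19;8;6m[48;2;17;8;5m🬎[0m
[38;2;15;7;5m[48;2;14;7;5m🬎[38;2;15;7;5m[48;2;14;7;5m🬎[38;2;15;7;5m[48;2;14;7;5m🬎[38;2;15;7;5m[48;2;14;7;5m🬎[38;2;15;7;5m[48;2;14;7;5m🬎[38;2;15;7;5m[48;2;14;7;5m🬎[38;2;15;7;5m[48;2;14;7;5m🬎[38;2;15;7;5m[48;2;14;7;5m🬎[38;2;15;7;5m[48;2;14;7;5m🬎[38;2;15;7;5m[48;2;14;7;5m🬎[38;2;15;7;5m[48;2;14;7;5m🬎[38;2;15;7;5m[48;2;14;7;5m🬎[0m
</frame>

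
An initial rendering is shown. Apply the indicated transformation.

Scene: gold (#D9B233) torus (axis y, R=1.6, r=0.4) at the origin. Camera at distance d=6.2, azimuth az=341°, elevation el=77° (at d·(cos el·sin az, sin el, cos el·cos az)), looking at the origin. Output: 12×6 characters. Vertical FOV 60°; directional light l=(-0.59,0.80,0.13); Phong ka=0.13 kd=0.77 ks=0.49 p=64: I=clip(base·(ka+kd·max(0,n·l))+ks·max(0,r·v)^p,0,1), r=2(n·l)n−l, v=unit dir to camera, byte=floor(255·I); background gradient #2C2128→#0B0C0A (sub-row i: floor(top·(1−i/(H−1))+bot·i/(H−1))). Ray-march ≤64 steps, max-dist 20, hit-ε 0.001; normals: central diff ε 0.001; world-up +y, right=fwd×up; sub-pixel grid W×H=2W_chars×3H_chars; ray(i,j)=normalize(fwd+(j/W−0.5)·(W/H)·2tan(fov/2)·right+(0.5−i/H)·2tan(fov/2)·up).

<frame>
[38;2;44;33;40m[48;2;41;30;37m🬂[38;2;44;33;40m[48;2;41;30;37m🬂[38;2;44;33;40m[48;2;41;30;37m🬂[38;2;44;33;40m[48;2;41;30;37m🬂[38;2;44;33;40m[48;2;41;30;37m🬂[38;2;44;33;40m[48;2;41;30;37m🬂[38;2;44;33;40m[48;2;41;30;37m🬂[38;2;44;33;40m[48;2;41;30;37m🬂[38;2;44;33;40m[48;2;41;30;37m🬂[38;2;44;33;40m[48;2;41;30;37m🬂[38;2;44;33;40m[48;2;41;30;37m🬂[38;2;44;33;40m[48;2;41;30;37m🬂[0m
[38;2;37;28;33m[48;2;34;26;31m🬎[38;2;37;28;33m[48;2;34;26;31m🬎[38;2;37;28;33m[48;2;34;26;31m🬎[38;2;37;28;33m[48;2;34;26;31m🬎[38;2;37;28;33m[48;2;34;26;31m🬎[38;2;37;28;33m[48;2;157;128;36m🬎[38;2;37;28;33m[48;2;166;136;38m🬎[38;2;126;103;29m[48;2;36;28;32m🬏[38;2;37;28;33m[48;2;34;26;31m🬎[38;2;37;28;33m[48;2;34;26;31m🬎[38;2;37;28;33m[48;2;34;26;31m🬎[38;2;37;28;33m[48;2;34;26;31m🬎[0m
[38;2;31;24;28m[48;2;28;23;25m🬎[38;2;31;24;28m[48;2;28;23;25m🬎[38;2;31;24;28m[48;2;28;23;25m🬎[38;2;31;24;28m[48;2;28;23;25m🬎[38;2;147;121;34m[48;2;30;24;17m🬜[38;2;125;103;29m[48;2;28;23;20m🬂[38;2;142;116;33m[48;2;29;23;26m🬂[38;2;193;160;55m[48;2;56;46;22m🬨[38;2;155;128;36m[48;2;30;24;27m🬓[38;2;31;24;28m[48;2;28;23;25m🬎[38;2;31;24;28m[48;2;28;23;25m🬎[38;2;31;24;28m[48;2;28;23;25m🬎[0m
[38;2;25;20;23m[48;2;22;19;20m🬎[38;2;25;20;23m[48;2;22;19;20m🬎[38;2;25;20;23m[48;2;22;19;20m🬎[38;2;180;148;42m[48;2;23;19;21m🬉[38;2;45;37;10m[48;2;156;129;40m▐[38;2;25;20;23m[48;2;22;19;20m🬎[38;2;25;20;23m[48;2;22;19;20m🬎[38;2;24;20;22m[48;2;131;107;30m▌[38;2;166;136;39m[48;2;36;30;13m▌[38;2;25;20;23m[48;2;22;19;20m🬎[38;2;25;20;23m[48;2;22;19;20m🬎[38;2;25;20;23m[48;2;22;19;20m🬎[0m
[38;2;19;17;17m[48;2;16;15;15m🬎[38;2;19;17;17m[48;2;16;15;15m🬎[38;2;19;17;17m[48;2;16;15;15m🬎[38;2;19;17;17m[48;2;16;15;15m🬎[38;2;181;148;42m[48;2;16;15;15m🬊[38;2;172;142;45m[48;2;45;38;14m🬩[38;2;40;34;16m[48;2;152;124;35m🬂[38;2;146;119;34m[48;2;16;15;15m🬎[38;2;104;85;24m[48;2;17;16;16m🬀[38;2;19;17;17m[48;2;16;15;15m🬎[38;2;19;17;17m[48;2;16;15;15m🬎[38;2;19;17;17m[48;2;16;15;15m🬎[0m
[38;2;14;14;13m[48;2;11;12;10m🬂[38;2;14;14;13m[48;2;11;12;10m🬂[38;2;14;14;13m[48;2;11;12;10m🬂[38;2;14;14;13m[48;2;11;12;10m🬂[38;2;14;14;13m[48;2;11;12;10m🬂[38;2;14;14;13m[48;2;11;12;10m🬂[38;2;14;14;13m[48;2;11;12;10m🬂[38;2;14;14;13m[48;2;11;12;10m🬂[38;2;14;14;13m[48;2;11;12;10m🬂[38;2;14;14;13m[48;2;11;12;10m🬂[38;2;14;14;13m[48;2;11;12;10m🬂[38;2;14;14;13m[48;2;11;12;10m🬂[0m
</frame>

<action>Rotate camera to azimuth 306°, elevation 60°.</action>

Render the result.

<frame>
[38;2;44;33;40m[48;2;41;30;37m🬂[38;2;44;33;40m[48;2;41;30;37m🬂[38;2;44;33;40m[48;2;41;30;37m🬂[38;2;44;33;40m[48;2;41;30;37m🬂[38;2;44;33;40m[48;2;41;30;37m🬂[38;2;44;33;40m[48;2;41;30;37m🬂[38;2;44;33;40m[48;2;41;30;37m🬂[38;2;44;33;40m[48;2;41;30;37m🬂[38;2;44;33;40m[48;2;41;30;37m🬂[38;2;44;33;40m[48;2;41;30;37m🬂[38;2;44;33;40m[48;2;41;30;37m🬂[38;2;44;33;40m[48;2;41;30;37m🬂[0m
[38;2;37;28;33m[48;2;34;26;31m🬎[38;2;37;28;33m[48;2;34;26;31m🬎[38;2;37;28;33m[48;2;34;26;31m🬎[38;2;37;28;33m[48;2;34;26;31m🬎[38;2;37;28;33m[48;2;34;26;31m🬎[38;2;37;28;33m[48;2;34;26;31m🬎[38;2;75;61;17m[48;2;36;28;32m🬏[38;2;37;28;33m[48;2;34;26;31m🬎[38;2;37;28;33m[48;2;34;26;31m🬎[38;2;37;28;33m[48;2;34;26;31m🬎[38;2;37;28;33m[48;2;34;26;31m🬎[38;2;37;28;33m[48;2;34;26;31m🬎[0m
[38;2;31;24;28m[48;2;28;23;25m🬎[38;2;31;24;28m[48;2;28;23;25m🬎[38;2;31;24;28m[48;2;28;23;25m🬎[38;2;31;24;28m[48;2;28;23;25m🬎[38;2;55;45;23m[48;2;149;122;34m🬟[38;2;153;126;35m[48;2;28;23;25m🬆[38;2;221;204;102m[48;2;29;23;26m🬂[38;2;159;130;37m[48;2;28;23;25m🬬[38;2;145;119;34m[48;2;30;24;27m🬓[38;2;31;24;28m[48;2;28;23;25m🬎[38;2;31;24;28m[48;2;28;23;25m🬎[38;2;31;24;28m[48;2;28;23;25m🬎[0m
[38;2;25;20;23m[48;2;22;19;20m🬎[38;2;25;20;23m[48;2;22;19;20m🬎[38;2;25;20;23m[48;2;22;19;20m🬎[38;2;158;129;37m[48;2;23;19;21m🬉[38;2;28;23;6m[48;2;147;121;34m🬉[38;2;25;20;23m[48;2;22;19;20m🬎[38;2;25;20;23m[48;2;22;19;20m🬎[38;2;41;34;19m[48;2;137;112;32m🬝[38;2;136;111;31m[48;2;22;19;20m🬝[38;2;25;20;23m[48;2;22;19;20m🬎[38;2;25;20;23m[48;2;22;19;20m🬎[38;2;25;20;23m[48;2;22;19;20m🬎[0m
[38;2;19;17;17m[48;2;16;15;15m🬎[38;2;19;17;17m[48;2;16;15;15m🬎[38;2;19;17;17m[48;2;16;15;15m🬎[38;2;19;17;17m[48;2;16;15;15m🬎[38;2;183;150;42m[48;2;16;15;15m🬊[38;2;181;150;50m[48;2;55;46;18m🬪[38;2;88;72;20m[48;2;168;137;39m🬂[38;2;161;132;37m[48;2;16;15;15m🬎[38;2;142;116;33m[48;2;17;16;16m🬀[38;2;19;17;17m[48;2;16;15;15m🬎[38;2;19;17;17m[48;2;16;15;15m🬎[38;2;19;17;17m[48;2;16;15;15m🬎[0m
[38;2;14;14;13m[48;2;11;12;10m🬂[38;2;14;14;13m[48;2;11;12;10m🬂[38;2;14;14;13m[48;2;11;12;10m🬂[38;2;14;14;13m[48;2;11;12;10m🬂[38;2;14;14;13m[48;2;11;12;10m🬂[38;2;14;14;13m[48;2;11;12;10m🬂[38;2;14;14;13m[48;2;11;12;10m🬂[38;2;14;14;13m[48;2;11;12;10m🬂[38;2;14;14;13m[48;2;11;12;10m🬂[38;2;14;14;13m[48;2;11;12;10m🬂[38;2;14;14;13m[48;2;11;12;10m🬂[38;2;14;14;13m[48;2;11;12;10m🬂[0m
</frame>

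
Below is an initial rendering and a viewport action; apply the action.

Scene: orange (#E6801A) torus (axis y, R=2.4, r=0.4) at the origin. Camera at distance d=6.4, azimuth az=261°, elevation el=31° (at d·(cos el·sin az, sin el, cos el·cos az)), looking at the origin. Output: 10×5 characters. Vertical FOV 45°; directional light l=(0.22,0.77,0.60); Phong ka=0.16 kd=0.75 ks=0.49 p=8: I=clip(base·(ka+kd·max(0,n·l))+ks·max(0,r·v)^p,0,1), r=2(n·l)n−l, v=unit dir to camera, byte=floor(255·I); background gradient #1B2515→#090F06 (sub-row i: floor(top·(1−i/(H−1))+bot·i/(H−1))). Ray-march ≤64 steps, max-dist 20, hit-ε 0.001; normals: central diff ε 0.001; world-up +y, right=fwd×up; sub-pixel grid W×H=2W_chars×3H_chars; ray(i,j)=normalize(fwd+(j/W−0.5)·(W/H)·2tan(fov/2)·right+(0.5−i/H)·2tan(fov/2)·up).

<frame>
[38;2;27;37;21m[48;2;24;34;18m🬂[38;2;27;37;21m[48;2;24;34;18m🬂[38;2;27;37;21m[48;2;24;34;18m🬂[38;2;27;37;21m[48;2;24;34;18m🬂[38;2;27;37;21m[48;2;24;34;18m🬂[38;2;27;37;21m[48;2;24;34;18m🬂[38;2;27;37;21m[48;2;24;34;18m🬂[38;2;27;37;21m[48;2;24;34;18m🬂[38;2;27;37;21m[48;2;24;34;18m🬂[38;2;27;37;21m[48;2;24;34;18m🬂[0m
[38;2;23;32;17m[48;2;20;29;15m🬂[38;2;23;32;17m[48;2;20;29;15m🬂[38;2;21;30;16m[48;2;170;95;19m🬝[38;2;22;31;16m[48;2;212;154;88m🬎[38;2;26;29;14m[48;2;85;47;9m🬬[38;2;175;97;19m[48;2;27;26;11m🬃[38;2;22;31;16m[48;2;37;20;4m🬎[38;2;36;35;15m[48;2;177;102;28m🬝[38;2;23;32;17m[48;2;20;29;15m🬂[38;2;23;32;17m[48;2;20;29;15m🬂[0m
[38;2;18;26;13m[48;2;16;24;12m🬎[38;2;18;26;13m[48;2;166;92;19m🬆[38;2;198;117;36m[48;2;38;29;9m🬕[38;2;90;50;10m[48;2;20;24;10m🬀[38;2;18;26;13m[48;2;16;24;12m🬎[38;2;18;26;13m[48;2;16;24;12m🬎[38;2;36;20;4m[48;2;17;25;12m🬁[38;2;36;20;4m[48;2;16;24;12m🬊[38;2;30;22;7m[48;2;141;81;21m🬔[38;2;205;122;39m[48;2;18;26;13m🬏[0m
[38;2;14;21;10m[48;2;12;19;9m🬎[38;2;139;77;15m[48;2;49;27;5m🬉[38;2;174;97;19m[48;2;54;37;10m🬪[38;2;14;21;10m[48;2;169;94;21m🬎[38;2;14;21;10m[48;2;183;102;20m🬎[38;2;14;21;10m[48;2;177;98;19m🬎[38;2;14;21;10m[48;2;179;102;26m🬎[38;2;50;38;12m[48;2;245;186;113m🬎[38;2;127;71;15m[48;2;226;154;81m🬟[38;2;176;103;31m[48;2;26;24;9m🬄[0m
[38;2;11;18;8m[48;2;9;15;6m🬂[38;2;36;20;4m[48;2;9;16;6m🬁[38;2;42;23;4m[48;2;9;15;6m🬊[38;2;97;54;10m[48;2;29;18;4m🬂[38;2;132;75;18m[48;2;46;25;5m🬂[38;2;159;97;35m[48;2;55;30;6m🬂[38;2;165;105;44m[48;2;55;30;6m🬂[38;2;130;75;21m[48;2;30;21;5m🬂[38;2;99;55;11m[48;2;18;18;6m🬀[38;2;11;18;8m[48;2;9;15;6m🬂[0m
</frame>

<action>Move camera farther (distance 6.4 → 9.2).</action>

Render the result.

<frame>
[38;2;27;37;21m[48;2;24;34;18m🬂[38;2;27;37;21m[48;2;24;34;18m🬂[38;2;27;37;21m[48;2;24;34;18m🬂[38;2;27;37;21m[48;2;24;34;18m🬂[38;2;27;37;21m[48;2;24;34;18m🬂[38;2;27;37;21m[48;2;24;34;18m🬂[38;2;27;37;21m[48;2;24;34;18m🬂[38;2;27;37;21m[48;2;24;34;18m🬂[38;2;27;37;21m[48;2;24;34;18m🬂[38;2;27;37;21m[48;2;24;34;18m🬂[0m
[38;2;23;32;17m[48;2;20;29;15m🬂[38;2;23;32;17m[48;2;20;29;15m🬂[38;2;23;32;17m[48;2;20;29;15m🬂[38;2;23;32;17m[48;2;20;29;15m🬂[38;2;21;30;16m[48;2;172;98;25m🬝[38;2;22;31;16m[48;2;170;101;32m🬎[38;2;23;32;17m[48;2;20;29;15m🬂[38;2;23;32;17m[48;2;20;29;15m🬂[38;2;23;32;17m[48;2;20;29;15m🬂[38;2;23;32;17m[48;2;20;29;15m🬂[0m
[38;2;18;26;13m[48;2;16;24;12m🬎[38;2;18;26;13m[48;2;16;24;12m🬎[38;2;151;84;16m[48;2;18;26;13m🬦[38;2;191;115;40m[48;2;16;24;12m🬆[38;2;63;35;7m[48;2;20;24;10m🬀[38;2;36;20;4m[48;2;17;25;12m🬂[38;2;36;20;4m[48;2;17;25;12m🬂[38;2;23;23;10m[48;2;195;119;43m🬔[38;2;18;26;13m[48;2;16;24;12m🬎[38;2;18;26;13m[48;2;16;24;12m🬎[0m
[38;2;14;21;10m[48;2;12;19;9m🬎[38;2;14;21;10m[48;2;12;19;9m🬎[38;2;48;26;5m[48;2;13;20;9m🬁[38;2;150;83;17m[48;2;36;25;7m🬀[38;2;25;21;7m[48;2;141;81;22m🬰[38;2;26;21;7m[48;2;192;124;56m🬰[38;2;25;21;7m[48;2;192;129;67m🬰[38;2;208;135;62m[48;2;37;30;10m🬂[38;2;14;21;10m[48;2;12;19;9m🬎[38;2;14;21;10m[48;2;12;19;9m🬎[0m
[38;2;11;18;8m[48;2;9;15;6m🬂[38;2;11;18;8m[48;2;9;15;6m🬂[38;2;11;18;8m[48;2;9;15;6m🬂[38;2;11;18;8m[48;2;9;15;6m🬂[38;2;11;18;8m[48;2;9;15;6m🬂[38;2;11;18;8m[48;2;9;15;6m🬂[38;2;11;18;8m[48;2;9;15;6m🬂[38;2;11;18;8m[48;2;9;15;6m🬂[38;2;11;18;8m[48;2;9;15;6m🬂[38;2;11;18;8m[48;2;9;15;6m🬂[0m
</frame>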